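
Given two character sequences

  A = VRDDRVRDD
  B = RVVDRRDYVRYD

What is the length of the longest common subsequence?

6

Let dp[i][j] be the LCS length of the first i characters of A and the first j characters of B. dp[i][j] = dp[i-1][j-1]+1 when the i-th and j-th characters match, else max(dp[i-1][j], dp[i][j-1]).
    ·  R  V  V  D  R  R  D  Y  V  R  Y  D
 ·  0  0  0  0  0  0  0  0  0  0  0  0  0
 V  0  0  1  1  1  1  1  1  1  1  1  1  1
 R  0  1  1  1  1  2  2  2  2  2  2  2  2
 D  0  1  1  1  2  2  2  3  3  3  3  3  3
 D  0  1  1  1  2  2  2  3  3  3  3  3  4
 R  0  1  1  1  2  3  3  3  3  3  4  4  4
 V  0  1  2  2  2  3  3  3  3  4  4  4  4
 R  0  1  2  2  2  3  4  4  4  4  5  5  5
 D  0  1  2  2  3  3  4  5  5  5  5  5  6
 D  0  1  2  2  3  3  4  5  5  5  5  5  6
dp[9][12] = 6. One LCS (by backtracking along matches): VRDVRD.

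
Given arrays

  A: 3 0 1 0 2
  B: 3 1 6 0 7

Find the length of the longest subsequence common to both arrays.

Pick 3 [1,1], then 1 [3,2], then 0 [4,4]; all 3 values appear in both, in order. Since dp[5][5] = 3, nothing longer is possible.

3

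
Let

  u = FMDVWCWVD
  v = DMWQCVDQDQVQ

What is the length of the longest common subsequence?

One common subsequence of length 5: M (u #2, v #2) → W (u #5, v #3) → C (u #6, v #5) → V (u #8, v #6) → D (u #9, v #9). dp[9][12] = 5 confirms this is the maximum.

5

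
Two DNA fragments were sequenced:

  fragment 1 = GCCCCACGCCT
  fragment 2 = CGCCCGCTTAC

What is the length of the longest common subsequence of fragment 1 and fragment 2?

Pick G at fragment 1[1]=fragment 2[2]; then C at fragment 1[2]=fragment 2[3]; then C at fragment 1[3]=fragment 2[4]; then C at fragment 1[4]=fragment 2[5]; then C at fragment 1[5]=fragment 2[7]; then A at fragment 1[6]=fragment 2[10]; then C at fragment 1[10]=fragment 2[11]; all 7 bases appear in both, in order. The LCS DP gives dp[11][11] = 7, so this is optimal.

7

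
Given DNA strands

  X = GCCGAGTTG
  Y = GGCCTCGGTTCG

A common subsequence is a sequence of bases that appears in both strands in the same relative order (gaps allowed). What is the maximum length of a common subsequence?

Taking G (X #1, Y #2) → C (X #2, Y #4) → C (X #3, Y #6) → G (X #4, Y #7) → G (X #6, Y #8) → T (X #7, Y #9) → T (X #8, Y #10) → G (X #9, Y #12) gives a common subsequence of length 8. The LCS DP gives dp[9][12] = 8, so this is optimal.

8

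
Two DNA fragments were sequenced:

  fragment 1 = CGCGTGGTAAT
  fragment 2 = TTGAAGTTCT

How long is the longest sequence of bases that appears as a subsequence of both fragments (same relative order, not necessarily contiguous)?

5

Pick G [2,3]; then G [4,6]; then T [5,7]; then T [8,8]; then T [11,10]; all 5 bases appear in both, in order. dp[11][10] = 5 confirms this is the maximum.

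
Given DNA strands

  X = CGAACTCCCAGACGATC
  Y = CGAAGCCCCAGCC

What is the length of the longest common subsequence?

12

One common subsequence of length 12: C at X[1]=Y[1] → G at X[2]=Y[2] → A at X[3]=Y[3] → A at X[4]=Y[4] → C at X[5]=Y[6] → C at X[7]=Y[7] → C at X[8]=Y[8] → C at X[9]=Y[9] → A at X[10]=Y[10] → G at X[11]=Y[11] → C at X[13]=Y[12] → C at X[17]=Y[13], and the DP table's final entry dp[17][13] is also 12, so no common subsequence is longer.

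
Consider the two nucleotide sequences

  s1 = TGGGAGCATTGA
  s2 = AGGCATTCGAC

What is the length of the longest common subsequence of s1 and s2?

Let dp[i][j] be the LCS length of the first i bases of s1 and the first j bases of s2. dp[i][j] = dp[i-1][j-1]+1 when the i-th and j-th bases match, else max(dp[i-1][j], dp[i][j-1]).
    ·  A  G  G  C  A  T  T  C  G  A  C
 ·  0  0  0  0  0  0  0  0  0  0  0  0
 T  0  0  0  0  0  0  1  1  1  1  1  1
 G  0  0  1  1  1  1  1  1  1  2  2  2
 G  0  0  1  2  2  2  2  2  2  2  2  2
 G  0  0  1  2  2  2  2  2  2  3  3  3
 A  0  1  1  2  2  3  3  3  3  3  4  4
 G  0  1  2  2  2  3  3  3  3  4  4  4
 C  0  1  2  2  3  3  3  3  4  4  4  5
 A  0  1  2  2  3  4  4  4  4  4  5  5
 T  0  1  2  2  3  4  5  5  5  5  5  5
 T  0  1  2  2  3  4  5  6  6  6  6  6
 G  0  1  2  3  3  4  5  6  6  7  7  7
 A  0  1  2  3  3  4  5  6  6  7  8  8
dp[12][11] = 8. One LCS (by backtracking along matches): GGCATTGA.

8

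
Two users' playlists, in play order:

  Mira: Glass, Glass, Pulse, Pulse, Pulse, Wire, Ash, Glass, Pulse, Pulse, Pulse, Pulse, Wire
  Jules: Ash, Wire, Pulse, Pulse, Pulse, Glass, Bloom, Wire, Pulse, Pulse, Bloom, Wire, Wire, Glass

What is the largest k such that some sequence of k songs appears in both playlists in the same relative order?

7

Taking Pulse [3,3]; then Pulse [4,4]; then Pulse [5,5]; then Wire [6,8]; then Pulse [9,9]; then Pulse [10,10]; then Wire [13,13] gives a common subsequence of length 7. dp[13][14] = 7 confirms this is the maximum.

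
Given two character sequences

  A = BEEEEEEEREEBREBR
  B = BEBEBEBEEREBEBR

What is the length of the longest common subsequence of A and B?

12

Taking B at A[1]=B[1], E at A[2]=B[2], E at A[3]=B[4], E at A[4]=B[6], E at A[7]=B[8], E at A[8]=B[9], R at A[9]=B[10], E at A[11]=B[11], B at A[12]=B[12], E at A[14]=B[13], B at A[15]=B[14], R at A[16]=B[15] gives a common subsequence of length 12, and the DP table's final entry dp[16][15] is also 12, so no common subsequence is longer.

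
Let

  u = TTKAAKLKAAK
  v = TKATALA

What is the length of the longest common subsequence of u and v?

6

Let dp[i][j] be the LCS length of the first i characters of u and the first j characters of v. dp[i][j] = dp[i-1][j-1]+1 when the i-th and j-th characters match, else max(dp[i-1][j], dp[i][j-1]).
    ·  T  K  A  T  A  L  A
 ·  0  0  0  0  0  0  0  0
 T  0  1  1  1  1  1  1  1
 T  0  1  1  1  2  2  2  2
 K  0  1  2  2  2  2  2  2
 A  0  1  2  3  3  3  3  3
 A  0  1  2  3  3  4  4  4
 K  0  1  2  3  3  4  4  4
 L  0  1  2  3  3  4  5  5
 K  0  1  2  3  3  4  5  5
 A  0  1  2  3  3  4  5  6
 A  0  1  2  3  3  4  5  6
 K  0  1  2  3  3  4  5  6
dp[11][7] = 6. One LCS (by backtracking along matches): TKAALA.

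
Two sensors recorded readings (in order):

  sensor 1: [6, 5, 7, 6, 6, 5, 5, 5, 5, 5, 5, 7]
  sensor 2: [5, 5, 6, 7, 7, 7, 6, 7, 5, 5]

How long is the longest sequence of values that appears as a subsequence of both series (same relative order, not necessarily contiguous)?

5

Let dp[i][j] be the LCS length of the first i values of sensor 1 and the first j values of sensor 2. dp[i][j] = dp[i-1][j-1]+1 when the i-th and j-th values match, else max(dp[i-1][j], dp[i][j-1]).
    ·  5  5  6  7  7  7  6  7  5  5
 ·  0  0  0  0  0  0  0  0  0  0  0
 6  0  0  0  1  1  1  1  1  1  1  1
 5  0  1  1  1  1  1  1  1  1  2  2
 7  0  1  1  1  2  2  2  2  2  2  2
 6  0  1  1  2  2  2  2  3  3  3  3
 6  0  1  1  2  2  2  2  3  3  3  3
 5  0  1  2  2  2  2  2  3  3  4  4
 5  0  1  2  2  2  2  2  3  3  4  5
 5  0  1  2  2  2  2  2  3  3  4  5
 5  0  1  2  2  2  2  2  3  3  4  5
 5  0  1  2  2  2  2  2  3  3  4  5
 5  0  1  2  2  2  2  2  3  3  4  5
 7  0  1  2  2  3  3  3  3  4  4  5
dp[12][10] = 5. One LCS (by backtracking along matches): 6, 7, 6, 5, 5.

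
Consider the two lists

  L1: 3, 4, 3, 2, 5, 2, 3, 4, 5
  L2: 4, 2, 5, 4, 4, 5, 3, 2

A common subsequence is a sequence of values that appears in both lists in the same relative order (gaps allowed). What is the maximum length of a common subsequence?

5

Pick 4 at L1[2]=L2[1]; then 2 at L1[4]=L2[2]; then 5 at L1[5]=L2[3]; then 4 at L1[8]=L2[5]; then 5 at L1[9]=L2[6]; all 5 values appear in both, in order. Since dp[9][8] = 5, nothing longer is possible.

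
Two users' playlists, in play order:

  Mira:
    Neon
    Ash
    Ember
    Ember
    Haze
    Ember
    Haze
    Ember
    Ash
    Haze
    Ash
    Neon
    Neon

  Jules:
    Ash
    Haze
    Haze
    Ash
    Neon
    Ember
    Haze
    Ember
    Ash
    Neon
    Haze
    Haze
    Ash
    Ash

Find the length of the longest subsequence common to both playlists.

Match Ash (Mira #2, Jules #1); then Haze (Mira #5, Jules #3); then Ember (Mira #6, Jules #6); then Haze (Mira #7, Jules #7); then Ember (Mira #8, Jules #8); then Ash (Mira #9, Jules #9); then Haze (Mira #10, Jules #12); then Ash (Mira #11, Jules #14) — 8 songs in the same relative order in both, and the DP table's final entry dp[13][14] is also 8, so no common subsequence is longer.

8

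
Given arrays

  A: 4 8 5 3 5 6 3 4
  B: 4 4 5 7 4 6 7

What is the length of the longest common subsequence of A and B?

Pick 4 [1,2]; then 5 [3,3]; then 6 [6,6]; all 3 values appear in both, in order. The LCS DP gives dp[8][7] = 3, so this is optimal.

3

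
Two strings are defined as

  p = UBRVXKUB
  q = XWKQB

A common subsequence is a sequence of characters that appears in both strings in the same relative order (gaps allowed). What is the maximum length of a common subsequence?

3

Let dp[i][j] be the LCS length of the first i characters of p and the first j characters of q. dp[i][j] = dp[i-1][j-1]+1 when the i-th and j-th characters match, else max(dp[i-1][j], dp[i][j-1]).
    ·  X  W  K  Q  B
 ·  0  0  0  0  0  0
 U  0  0  0  0  0  0
 B  0  0  0  0  0  1
 R  0  0  0  0  0  1
 V  0  0  0  0  0  1
 X  0  1  1  1  1  1
 K  0  1  1  2  2  2
 U  0  1  1  2  2  2
 B  0  1  1  2  2  3
dp[8][5] = 3. One LCS (by backtracking along matches): XKB.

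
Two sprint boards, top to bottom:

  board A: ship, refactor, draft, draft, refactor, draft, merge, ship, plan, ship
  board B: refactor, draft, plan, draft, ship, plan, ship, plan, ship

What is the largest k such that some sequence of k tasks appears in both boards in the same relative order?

6

Match refactor [2,1] → draft [3,2] → draft [4,4] → ship [8,7] → plan [9,8] → ship [10,9] — 6 tasks in the same relative order in both. dp[10][9] = 6 confirms this is the maximum.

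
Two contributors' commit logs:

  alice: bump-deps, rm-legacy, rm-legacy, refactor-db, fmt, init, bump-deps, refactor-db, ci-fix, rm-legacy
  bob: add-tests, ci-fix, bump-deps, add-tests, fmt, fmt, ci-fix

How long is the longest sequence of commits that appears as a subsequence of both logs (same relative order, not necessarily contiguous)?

3

Taking bump-deps [1,3]; then fmt [5,6]; then ci-fix [9,7] gives a common subsequence of length 3, and the DP table's final entry dp[10][7] is also 3, so no common subsequence is longer.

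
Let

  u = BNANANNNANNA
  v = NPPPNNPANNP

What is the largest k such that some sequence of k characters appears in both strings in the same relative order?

Taking N at u[2]=v[1], then N at u[4]=v[5], then N at u[6]=v[6], then A at u[9]=v[8], then N at u[10]=v[9], then N at u[11]=v[10] gives a common subsequence of length 6. dp[12][11] = 6 confirms this is the maximum.

6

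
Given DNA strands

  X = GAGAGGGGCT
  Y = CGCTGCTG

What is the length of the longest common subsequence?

4

Let dp[i][j] be the LCS length of the first i bases of X and the first j bases of Y. dp[i][j] = dp[i-1][j-1]+1 when the i-th and j-th bases match, else max(dp[i-1][j], dp[i][j-1]).
    ·  C  G  C  T  G  C  T  G
 ·  0  0  0  0  0  0  0  0  0
 G  0  0  1  1  1  1  1  1  1
 A  0  0  1  1  1  1  1  1  1
 G  0  0  1  1  1  2  2  2  2
 A  0  0  1  1  1  2  2  2  2
 G  0  0  1  1  1  2  2  2  3
 G  0  0  1  1  1  2  2  2  3
 G  0  0  1  1  1  2  2  2  3
 G  0  0  1  1  1  2  2  2  3
 C  0  1  1  2  2  2  3  3  3
 T  0  1  1  2  3  3  3  4  4
dp[10][8] = 4. One LCS (by backtracking along matches): GGCT.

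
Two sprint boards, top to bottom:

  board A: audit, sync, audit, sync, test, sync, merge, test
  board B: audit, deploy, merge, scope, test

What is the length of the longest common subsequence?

Taking audit (board A #1, board B #1), then merge (board A #7, board B #3), then test (board A #8, board B #5) gives a common subsequence of length 3. The LCS DP gives dp[8][5] = 3, so this is optimal.

3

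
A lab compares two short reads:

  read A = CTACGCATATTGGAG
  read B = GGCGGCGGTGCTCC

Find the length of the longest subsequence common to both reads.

6

Taking C [1,3], then G [5,5], then C [6,6], then G [12,7], then G [13,8], then G [15,10] gives a common subsequence of length 6. Since dp[15][14] = 6, nothing longer is possible.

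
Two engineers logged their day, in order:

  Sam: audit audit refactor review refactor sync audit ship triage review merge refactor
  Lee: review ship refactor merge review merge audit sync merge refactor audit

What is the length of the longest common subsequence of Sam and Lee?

One common subsequence of length 5: refactor (Sam #3, Lee #3) → review (Sam #4, Lee #5) → sync (Sam #6, Lee #8) → merge (Sam #11, Lee #9) → refactor (Sam #12, Lee #10). dp[12][11] = 5 confirms this is the maximum.

5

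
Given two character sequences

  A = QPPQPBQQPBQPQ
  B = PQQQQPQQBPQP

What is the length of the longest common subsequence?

Match Q at A[1]=B[4], then Q at A[4]=B[5], then P at A[5]=B[6], then Q at A[7]=B[7], then Q at A[8]=B[8], then P at A[9]=B[10], then Q at A[11]=B[11], then P at A[12]=B[12] — 8 characters in the same relative order in both. Since dp[13][12] = 8, nothing longer is possible.

8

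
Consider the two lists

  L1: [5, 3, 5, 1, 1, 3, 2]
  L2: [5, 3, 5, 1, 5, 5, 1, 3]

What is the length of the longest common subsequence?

6

Let dp[i][j] be the LCS length of the first i values of L1 and the first j values of L2. dp[i][j] = dp[i-1][j-1]+1 when the i-th and j-th values match, else max(dp[i-1][j], dp[i][j-1]).
    ·  5  3  5  1  5  5  1  3
 ·  0  0  0  0  0  0  0  0  0
 5  0  1  1  1  1  1  1  1  1
 3  0  1  2  2  2  2  2  2  2
 5  0  1  2  3  3  3  3  3  3
 1  0  1  2  3  4  4  4  4  4
 1  0  1  2  3  4  4  4  5  5
 3  0  1  2  3  4  4  4  5  6
 2  0  1  2  3  4  4  4  5  6
dp[7][8] = 6. One LCS (by backtracking along matches): 5, 3, 5, 1, 1, 3.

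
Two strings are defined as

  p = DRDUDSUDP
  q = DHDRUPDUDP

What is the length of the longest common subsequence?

7

Pick D at p[1]=q[3], R at p[2]=q[4], U at p[4]=q[5], D at p[5]=q[7], U at p[7]=q[8], D at p[8]=q[9], P at p[9]=q[10]; all 7 characters appear in both, in order. Since dp[9][10] = 7, nothing longer is possible.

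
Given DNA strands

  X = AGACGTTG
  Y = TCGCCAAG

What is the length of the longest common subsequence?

3

Taking A at X[1]=Y[6] → A at X[3]=Y[7] → G at X[8]=Y[8] gives a common subsequence of length 3. The LCS DP gives dp[8][8] = 3, so this is optimal.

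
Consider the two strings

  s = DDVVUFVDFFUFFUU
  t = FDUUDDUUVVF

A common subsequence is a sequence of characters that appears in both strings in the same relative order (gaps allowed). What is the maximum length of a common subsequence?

5

Pick D (s #1, t #5) → D (s #2, t #6) → V (s #4, t #9) → V (s #7, t #10) → F (s #13, t #11); all 5 characters appear in both, in order. Since dp[15][11] = 5, nothing longer is possible.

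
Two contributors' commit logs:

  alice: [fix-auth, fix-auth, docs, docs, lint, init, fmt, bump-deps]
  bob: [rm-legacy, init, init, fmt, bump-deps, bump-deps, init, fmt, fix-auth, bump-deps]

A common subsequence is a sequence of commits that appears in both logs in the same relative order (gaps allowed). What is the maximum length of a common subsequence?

3

Pick init at alice[6]=bob[7] → fmt at alice[7]=bob[8] → bump-deps at alice[8]=bob[10]; all 3 commits appear in both, in order. Since dp[8][10] = 3, nothing longer is possible.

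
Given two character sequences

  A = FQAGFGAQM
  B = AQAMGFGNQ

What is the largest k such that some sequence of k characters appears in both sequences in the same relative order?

6

Pick Q [2,2], A [3,3], G [4,5], F [5,6], G [6,7], Q [8,9]; all 6 characters appear in both, in order, and the DP table's final entry dp[9][9] is also 6, so no common subsequence is longer.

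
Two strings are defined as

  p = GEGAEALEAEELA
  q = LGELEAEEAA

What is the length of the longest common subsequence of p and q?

Taking G [3,2], E [5,3], L [7,4], E [8,5], A [9,6], E [10,7], E [11,8], A [13,10] gives a common subsequence of length 8. The LCS DP gives dp[13][10] = 8, so this is optimal.

8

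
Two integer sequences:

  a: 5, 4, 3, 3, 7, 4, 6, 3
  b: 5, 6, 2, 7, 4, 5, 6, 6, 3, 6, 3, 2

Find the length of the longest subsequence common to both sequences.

Taking 5 (a #1, b #1); then 4 (a #2, b #5); then 3 (a #4, b #9); then 6 (a #7, b #10); then 3 (a #8, b #11) gives a common subsequence of length 5. Since dp[8][12] = 5, nothing longer is possible.

5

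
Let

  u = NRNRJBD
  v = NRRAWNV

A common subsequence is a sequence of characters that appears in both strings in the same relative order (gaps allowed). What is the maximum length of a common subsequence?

Match N at u[1]=v[1], R at u[2]=v[3], N at u[3]=v[6] — 3 characters in the same relative order in both. Since dp[7][7] = 3, nothing longer is possible.

3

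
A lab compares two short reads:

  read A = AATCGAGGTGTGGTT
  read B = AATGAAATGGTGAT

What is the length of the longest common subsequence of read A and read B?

Taking A at read A[1]=read B[1]; then A at read A[2]=read B[2]; then T at read A[3]=read B[3]; then G at read A[5]=read B[4]; then A at read A[6]=read B[7]; then G at read A[7]=read B[9]; then G at read A[8]=read B[10]; then T at read A[9]=read B[11]; then G at read A[10]=read B[12]; then T at read A[15]=read B[14] gives a common subsequence of length 10, and the DP table's final entry dp[15][14] is also 10, so no common subsequence is longer.

10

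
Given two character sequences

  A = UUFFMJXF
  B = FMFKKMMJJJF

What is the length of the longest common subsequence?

Match F [3,1], F [4,3], M [5,7], J [6,10], F [8,11] — 5 characters in the same relative order in both, and the DP table's final entry dp[8][11] is also 5, so no common subsequence is longer.

5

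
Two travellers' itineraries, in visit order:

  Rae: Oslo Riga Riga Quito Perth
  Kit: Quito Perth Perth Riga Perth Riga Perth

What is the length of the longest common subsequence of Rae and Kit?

3

Taking Riga (Rae #2, Kit #4) → Riga (Rae #3, Kit #6) → Perth (Rae #5, Kit #7) gives a common subsequence of length 3. The LCS DP gives dp[5][7] = 3, so this is optimal.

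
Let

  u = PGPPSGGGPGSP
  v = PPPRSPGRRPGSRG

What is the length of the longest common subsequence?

8

One common subsequence of length 8: P at u[1]=v[1] → P at u[3]=v[2] → P at u[4]=v[3] → S at u[5]=v[5] → G at u[6]=v[7] → P at u[9]=v[10] → G at u[10]=v[11] → S at u[11]=v[12]. dp[12][14] = 8 confirms this is the maximum.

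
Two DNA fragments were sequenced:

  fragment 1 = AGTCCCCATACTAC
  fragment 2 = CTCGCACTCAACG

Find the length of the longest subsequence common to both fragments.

Taking T at fragment 1[3]=fragment 2[2]; then C at fragment 1[4]=fragment 2[3]; then C at fragment 1[5]=fragment 2[5]; then C at fragment 1[6]=fragment 2[7]; then C at fragment 1[7]=fragment 2[9]; then A at fragment 1[8]=fragment 2[10]; then A at fragment 1[10]=fragment 2[11]; then C at fragment 1[11]=fragment 2[12] gives a common subsequence of length 8, and the DP table's final entry dp[14][13] is also 8, so no common subsequence is longer.

8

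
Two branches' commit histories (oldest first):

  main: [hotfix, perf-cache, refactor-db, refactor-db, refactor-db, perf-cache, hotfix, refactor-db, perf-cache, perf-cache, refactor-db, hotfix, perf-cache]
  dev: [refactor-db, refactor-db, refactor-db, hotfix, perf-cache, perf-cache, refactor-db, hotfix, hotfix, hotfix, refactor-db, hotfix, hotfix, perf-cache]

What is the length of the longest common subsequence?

9

One common subsequence of length 9: refactor-db at main[3]=dev[1], then refactor-db at main[4]=dev[2], then refactor-db at main[5]=dev[3], then hotfix at main[7]=dev[4], then perf-cache at main[9]=dev[5], then perf-cache at main[10]=dev[6], then refactor-db at main[11]=dev[11], then hotfix at main[12]=dev[13], then perf-cache at main[13]=dev[14]. dp[13][14] = 9 confirms this is the maximum.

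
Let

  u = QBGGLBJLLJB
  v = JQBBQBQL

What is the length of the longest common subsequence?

4

Let dp[i][j] be the LCS length of the first i characters of u and the first j characters of v. dp[i][j] = dp[i-1][j-1]+1 when the i-th and j-th characters match, else max(dp[i-1][j], dp[i][j-1]).
    ·  J  Q  B  B  Q  B  Q  L
 ·  0  0  0  0  0  0  0  0  0
 Q  0  0  1  1  1  1  1  1  1
 B  0  0  1  2  2  2  2  2  2
 G  0  0  1  2  2  2  2  2  2
 G  0  0  1  2  2  2  2  2  2
 L  0  0  1  2  2  2  2  2  3
 B  0  0  1  2  3  3  3  3  3
 J  0  1  1  2  3  3  3  3  3
 L  0  1  1  2  3  3  3  3  4
 L  0  1  1  2  3  3  3  3  4
 J  0  1  1  2  3  3  3  3  4
 B  0  1  1  2  3  3  4  4  4
dp[11][8] = 4. One LCS (by backtracking along matches): QBBL.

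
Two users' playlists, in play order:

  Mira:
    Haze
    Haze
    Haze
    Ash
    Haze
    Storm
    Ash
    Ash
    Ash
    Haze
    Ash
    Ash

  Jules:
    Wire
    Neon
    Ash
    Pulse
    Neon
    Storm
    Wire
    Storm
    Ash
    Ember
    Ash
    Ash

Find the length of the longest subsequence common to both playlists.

5

Taking Ash [4,3], then Storm [6,8], then Ash [7,9], then Ash [11,11], then Ash [12,12] gives a common subsequence of length 5. dp[12][12] = 5 confirms this is the maximum.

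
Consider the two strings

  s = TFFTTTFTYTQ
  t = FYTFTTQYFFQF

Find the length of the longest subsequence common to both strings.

Match T at s[1]=t[3], F at s[3]=t[4], T at s[4]=t[5], T at s[5]=t[6], F at s[7]=t[10], Q at s[11]=t[11] — 6 characters in the same relative order in both, and the DP table's final entry dp[11][12] is also 6, so no common subsequence is longer.

6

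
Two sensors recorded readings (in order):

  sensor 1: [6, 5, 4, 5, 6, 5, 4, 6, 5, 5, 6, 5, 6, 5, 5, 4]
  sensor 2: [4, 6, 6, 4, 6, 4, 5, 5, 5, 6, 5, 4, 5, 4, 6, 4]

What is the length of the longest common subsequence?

11

One common subsequence of length 11: 6 [1,3] → 4 [3,4] → 6 [5,5] → 4 [7,6] → 5 [9,7] → 5 [10,8] → 5 [12,9] → 6 [13,10] → 5 [14,11] → 5 [15,13] → 4 [16,16]. dp[16][16] = 11 confirms this is the maximum.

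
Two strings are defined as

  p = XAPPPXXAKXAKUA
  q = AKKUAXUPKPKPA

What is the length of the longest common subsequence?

5

One common subsequence of length 5: X at p[1]=q[6], then P at p[3]=q[8], then P at p[4]=q[10], then P at p[5]=q[12], then A at p[14]=q[13], and the DP table's final entry dp[14][13] is also 5, so no common subsequence is longer.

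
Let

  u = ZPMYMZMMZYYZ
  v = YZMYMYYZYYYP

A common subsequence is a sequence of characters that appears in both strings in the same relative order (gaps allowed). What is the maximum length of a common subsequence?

7

Let dp[i][j] be the LCS length of the first i characters of u and the first j characters of v. dp[i][j] = dp[i-1][j-1]+1 when the i-th and j-th characters match, else max(dp[i-1][j], dp[i][j-1]).
    ·  Y  Z  M  Y  M  Y  Y  Z  Y  Y  Y  P
 ·  0  0  0  0  0  0  0  0  0  0  0  0  0
 Z  0  0  1  1  1  1  1  1  1  1  1  1  1
 P  0  0  1  1  1  1  1  1  1  1  1  1  2
 M  0  0  1  2  2  2  2  2  2  2  2  2  2
 Y  0  1  1  2  3  3  3  3  3  3  3  3  3
 M  0  1  1  2  3  4  4  4  4  4  4  4  4
 Z  0  1  2  2  3  4  4  4  5  5  5  5  5
 M  0  1  2  3  3  4  4  4  5  5  5  5  5
 M  0  1  2  3  3  4  4  4  5  5  5  5  5
 Z  0  1  2  3  3  4  4  4  5  5  5  5  5
 Y  0  1  2  3  4  4  5  5  5  6  6  6  6
 Y  0  1  2  3  4  4  5  6  6  6  7  7  7
 Z  0  1  2  3  4  4  5  6  7  7  7  7  7
dp[12][12] = 7. One LCS (by backtracking along matches): ZMYMZYY.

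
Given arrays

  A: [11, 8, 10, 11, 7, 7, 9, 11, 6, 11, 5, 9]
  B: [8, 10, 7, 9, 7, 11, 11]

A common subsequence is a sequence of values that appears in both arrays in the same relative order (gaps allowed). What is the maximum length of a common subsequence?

6

One common subsequence of length 6: 8 (A #2, B #1), 10 (A #3, B #2), 7 (A #5, B #3), 7 (A #6, B #5), 11 (A #8, B #6), 11 (A #10, B #7). dp[12][7] = 6 confirms this is the maximum.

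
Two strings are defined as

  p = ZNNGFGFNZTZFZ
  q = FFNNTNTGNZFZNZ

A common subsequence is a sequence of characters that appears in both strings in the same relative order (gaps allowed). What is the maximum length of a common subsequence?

Match N (p #2, q #4), N (p #3, q #6), G (p #6, q #8), N (p #8, q #9), Z (p #9, q #10), Z (p #11, q #12), Z (p #13, q #14) — 7 characters in the same relative order in both, and the DP table's final entry dp[13][14] is also 7, so no common subsequence is longer.

7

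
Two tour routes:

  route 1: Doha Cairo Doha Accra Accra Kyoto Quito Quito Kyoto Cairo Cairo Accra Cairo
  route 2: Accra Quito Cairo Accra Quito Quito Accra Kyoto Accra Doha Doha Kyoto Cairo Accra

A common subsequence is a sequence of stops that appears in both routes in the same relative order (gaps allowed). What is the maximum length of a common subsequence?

Pick Cairo (route 1 #2, route 2 #3), Accra (route 1 #4, route 2 #4), Accra (route 1 #5, route 2 #7), Kyoto (route 1 #6, route 2 #8), Kyoto (route 1 #9, route 2 #12), Cairo (route 1 #11, route 2 #13), Accra (route 1 #12, route 2 #14); all 7 stops appear in both, in order, and the DP table's final entry dp[13][14] is also 7, so no common subsequence is longer.

7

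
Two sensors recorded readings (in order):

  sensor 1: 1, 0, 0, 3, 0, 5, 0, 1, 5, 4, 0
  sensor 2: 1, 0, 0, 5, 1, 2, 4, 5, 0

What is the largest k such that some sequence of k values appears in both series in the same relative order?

7

Taking 1 (sensor 1 #1, sensor 2 #1) → 0 (sensor 1 #3, sensor 2 #2) → 0 (sensor 1 #5, sensor 2 #3) → 5 (sensor 1 #6, sensor 2 #4) → 1 (sensor 1 #8, sensor 2 #5) → 5 (sensor 1 #9, sensor 2 #8) → 0 (sensor 1 #11, sensor 2 #9) gives a common subsequence of length 7. dp[11][9] = 7 confirms this is the maximum.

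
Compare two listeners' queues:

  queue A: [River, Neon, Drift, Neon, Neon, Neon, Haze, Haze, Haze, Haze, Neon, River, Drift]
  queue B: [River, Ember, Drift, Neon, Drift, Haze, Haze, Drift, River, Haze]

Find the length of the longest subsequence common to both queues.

6

One common subsequence of length 6: River (queue A #1, queue B #1), Neon (queue A #2, queue B #4), Drift (queue A #3, queue B #5), Haze (queue A #7, queue B #6), Haze (queue A #8, queue B #7), Haze (queue A #10, queue B #10). The LCS DP gives dp[13][10] = 6, so this is optimal.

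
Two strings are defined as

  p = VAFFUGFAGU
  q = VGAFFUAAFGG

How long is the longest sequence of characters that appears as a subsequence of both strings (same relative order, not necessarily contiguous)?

7

Taking V at p[1]=q[1], then A at p[2]=q[3], then F at p[3]=q[4], then F at p[4]=q[5], then U at p[5]=q[6], then G at p[6]=q[10], then G at p[9]=q[11] gives a common subsequence of length 7, and the DP table's final entry dp[10][11] is also 7, so no common subsequence is longer.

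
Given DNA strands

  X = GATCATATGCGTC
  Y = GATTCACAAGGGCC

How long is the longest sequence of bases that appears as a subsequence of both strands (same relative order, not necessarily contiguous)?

9

Match G at X[1]=Y[1] → A at X[2]=Y[2] → T at X[3]=Y[4] → C at X[4]=Y[7] → A at X[5]=Y[8] → A at X[7]=Y[9] → G at X[9]=Y[12] → C at X[10]=Y[13] → C at X[13]=Y[14] — 9 bases in the same relative order in both, and the DP table's final entry dp[13][14] is also 9, so no common subsequence is longer.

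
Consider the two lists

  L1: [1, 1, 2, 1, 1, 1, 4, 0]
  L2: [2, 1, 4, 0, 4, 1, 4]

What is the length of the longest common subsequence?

Taking 2 (L1 #3, L2 #1), then 1 (L1 #4, L2 #2), then 1 (L1 #6, L2 #6), then 4 (L1 #7, L2 #7) gives a common subsequence of length 4. The LCS DP gives dp[8][7] = 4, so this is optimal.

4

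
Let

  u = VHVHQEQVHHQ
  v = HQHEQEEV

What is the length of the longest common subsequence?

Taking H (u #2, v #1), H (u #4, v #3), Q (u #5, v #5), E (u #6, v #7), V (u #8, v #8) gives a common subsequence of length 5. Since dp[11][8] = 5, nothing longer is possible.

5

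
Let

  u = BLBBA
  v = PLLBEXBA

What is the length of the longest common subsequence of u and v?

4

Taking L at u[2]=v[3], B at u[3]=v[4], B at u[4]=v[7], A at u[5]=v[8] gives a common subsequence of length 4. The LCS DP gives dp[5][8] = 4, so this is optimal.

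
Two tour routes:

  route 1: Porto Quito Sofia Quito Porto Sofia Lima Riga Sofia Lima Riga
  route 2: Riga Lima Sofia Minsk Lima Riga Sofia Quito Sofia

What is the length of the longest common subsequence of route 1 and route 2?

Pick Sofia [3,3]; then Lima [7,5]; then Riga [8,6]; then Sofia [9,9]; all 4 stops appear in both, in order. Since dp[11][9] = 4, nothing longer is possible.

4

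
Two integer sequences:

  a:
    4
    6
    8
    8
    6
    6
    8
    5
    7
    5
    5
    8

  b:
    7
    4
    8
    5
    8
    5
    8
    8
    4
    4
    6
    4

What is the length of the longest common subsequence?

5

Pick 4 at a[1]=b[2], 8 at a[3]=b[3], 8 at a[4]=b[5], 8 at a[7]=b[7], 8 at a[12]=b[8]; all 5 values appear in both, in order. dp[12][12] = 5 confirms this is the maximum.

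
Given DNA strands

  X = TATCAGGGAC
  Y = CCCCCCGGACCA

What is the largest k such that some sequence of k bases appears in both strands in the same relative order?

5

Let dp[i][j] be the LCS length of the first i bases of X and the first j bases of Y. dp[i][j] = dp[i-1][j-1]+1 when the i-th and j-th bases match, else max(dp[i-1][j], dp[i][j-1]).
    ·  C  C  C  C  C  C  G  G  A  C  C  A
 ·  0  0  0  0  0  0  0  0  0  0  0  0  0
 T  0  0  0  0  0  0  0  0  0  0  0  0  0
 A  0  0  0  0  0  0  0  0  0  1  1  1  1
 T  0  0  0  0  0  0  0  0  0  1  1  1  1
 C  0  1  1  1  1  1  1  1  1  1  2  2  2
 A  0  1  1  1  1  1  1  1  1  2  2  2  3
 G  0  1  1  1  1  1  1  2  2  2  2  2  3
 G  0  1  1  1  1  1  1  2  3  3  3  3  3
 G  0  1  1  1  1  1  1  2  3  3  3  3  3
 A  0  1  1  1  1  1  1  2  3  4  4  4  4
 C  0  1  2  2  2  2  2  2  3  4  5  5  5
dp[10][12] = 5. One LCS (by backtracking along matches): CGGAC.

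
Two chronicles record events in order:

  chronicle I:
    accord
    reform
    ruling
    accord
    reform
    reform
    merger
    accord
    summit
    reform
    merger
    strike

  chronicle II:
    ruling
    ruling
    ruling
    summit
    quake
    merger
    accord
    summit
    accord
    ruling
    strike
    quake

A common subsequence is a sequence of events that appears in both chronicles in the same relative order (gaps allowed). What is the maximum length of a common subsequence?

5

Taking ruling (chronicle I #3, chronicle II #3), then merger (chronicle I #7, chronicle II #6), then accord (chronicle I #8, chronicle II #7), then summit (chronicle I #9, chronicle II #8), then strike (chronicle I #12, chronicle II #11) gives a common subsequence of length 5. dp[12][12] = 5 confirms this is the maximum.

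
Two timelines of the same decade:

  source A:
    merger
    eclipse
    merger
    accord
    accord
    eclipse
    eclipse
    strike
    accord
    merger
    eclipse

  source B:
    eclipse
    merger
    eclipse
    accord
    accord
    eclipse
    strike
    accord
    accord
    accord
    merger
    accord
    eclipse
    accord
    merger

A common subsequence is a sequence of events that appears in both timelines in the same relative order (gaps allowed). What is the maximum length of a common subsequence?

One common subsequence of length 9: merger [1,2], then eclipse [2,3], then accord [4,4], then accord [5,5], then eclipse [7,6], then strike [8,7], then accord [9,10], then merger [10,11], then eclipse [11,13]. dp[11][15] = 9 confirms this is the maximum.

9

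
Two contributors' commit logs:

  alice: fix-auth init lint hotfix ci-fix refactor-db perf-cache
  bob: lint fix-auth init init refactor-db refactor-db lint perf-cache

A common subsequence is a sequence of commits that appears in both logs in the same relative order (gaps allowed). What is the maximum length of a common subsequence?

4

Pick fix-auth [1,2], init [2,4], lint [3,7], perf-cache [7,8]; all 4 commits appear in both, in order. The LCS DP gives dp[7][8] = 4, so this is optimal.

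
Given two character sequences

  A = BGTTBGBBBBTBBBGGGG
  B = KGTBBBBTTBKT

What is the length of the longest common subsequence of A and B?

8

Match G at A[2]=B[2]; then T at A[4]=B[3]; then B at A[5]=B[4]; then B at A[7]=B[5]; then B at A[8]=B[6]; then B at A[9]=B[7]; then B at A[10]=B[10]; then T at A[11]=B[12] — 8 characters in the same relative order in both, and the DP table's final entry dp[18][12] is also 8, so no common subsequence is longer.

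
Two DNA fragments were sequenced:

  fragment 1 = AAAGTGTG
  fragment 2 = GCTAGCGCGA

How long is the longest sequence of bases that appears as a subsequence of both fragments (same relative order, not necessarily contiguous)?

Pick A (fragment 1 #3, fragment 2 #4), G (fragment 1 #4, fragment 2 #5), G (fragment 1 #6, fragment 2 #7), G (fragment 1 #8, fragment 2 #9); all 4 bases appear in both, in order. Since dp[8][10] = 4, nothing longer is possible.

4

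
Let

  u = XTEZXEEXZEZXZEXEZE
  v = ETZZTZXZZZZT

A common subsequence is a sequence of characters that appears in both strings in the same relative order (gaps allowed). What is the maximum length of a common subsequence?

7

Taking T at u[2]=v[5] → Z at u[4]=v[6] → X at u[8]=v[7] → Z at u[9]=v[8] → Z at u[11]=v[9] → Z at u[13]=v[10] → Z at u[17]=v[11] gives a common subsequence of length 7. The LCS DP gives dp[18][12] = 7, so this is optimal.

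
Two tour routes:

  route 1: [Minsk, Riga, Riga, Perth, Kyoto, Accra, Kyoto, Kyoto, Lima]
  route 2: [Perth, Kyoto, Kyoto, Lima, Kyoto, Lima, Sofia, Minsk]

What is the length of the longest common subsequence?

5

One common subsequence of length 5: Perth at route 1[4]=route 2[1], Kyoto at route 1[5]=route 2[2], Kyoto at route 1[7]=route 2[3], Kyoto at route 1[8]=route 2[5], Lima at route 1[9]=route 2[6]. dp[9][8] = 5 confirms this is the maximum.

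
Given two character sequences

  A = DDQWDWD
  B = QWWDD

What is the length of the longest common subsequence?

4

Match Q at A[3]=B[1], then W at A[4]=B[3], then D at A[5]=B[4], then D at A[7]=B[5] — 4 characters in the same relative order in both. The LCS DP gives dp[7][5] = 4, so this is optimal.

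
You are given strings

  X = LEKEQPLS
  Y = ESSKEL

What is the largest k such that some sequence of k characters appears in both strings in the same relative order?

4

Let dp[i][j] be the LCS length of the first i characters of X and the first j characters of Y. dp[i][j] = dp[i-1][j-1]+1 when the i-th and j-th characters match, else max(dp[i-1][j], dp[i][j-1]).
    ·  E  S  S  K  E  L
 ·  0  0  0  0  0  0  0
 L  0  0  0  0  0  0  1
 E  0  1  1  1  1  1  1
 K  0  1  1  1  2  2  2
 E  0  1  1  1  2  3  3
 Q  0  1  1  1  2  3  3
 P  0  1  1  1  2  3  3
 L  0  1  1  1  2  3  4
 S  0  1  2  2  2  3  4
dp[8][6] = 4. One LCS (by backtracking along matches): EKEL.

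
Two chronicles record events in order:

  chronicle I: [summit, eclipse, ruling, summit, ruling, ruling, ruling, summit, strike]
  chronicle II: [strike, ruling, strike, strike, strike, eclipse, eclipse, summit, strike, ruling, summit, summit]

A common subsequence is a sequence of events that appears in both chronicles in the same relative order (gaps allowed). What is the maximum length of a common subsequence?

Taking summit [1,8]; then ruling [3,10]; then summit [4,11]; then summit [8,12] gives a common subsequence of length 4, and the DP table's final entry dp[9][12] is also 4, so no common subsequence is longer.

4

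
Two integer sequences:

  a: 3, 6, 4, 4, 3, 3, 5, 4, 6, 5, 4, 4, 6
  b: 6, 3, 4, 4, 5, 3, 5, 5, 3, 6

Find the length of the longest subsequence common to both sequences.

7

Let dp[i][j] be the LCS length of the first i values of a and the first j values of b. dp[i][j] = dp[i-1][j-1]+1 when the i-th and j-th values match, else max(dp[i-1][j], dp[i][j-1]).
    ·  6  3  4  4  5  3  5  5  3  6
 ·  0  0  0  0  0  0  0  0  0  0  0
 3  0  0  1  1  1  1  1  1  1  1  1
 6  0  1  1  1  1  1  1  1  1  1  2
 4  0  1  1  2  2  2  2  2  2  2  2
 4  0  1  1  2  3  3  3  3  3  3  3
 3  0  1  2  2  3  3  4  4  4  4  4
 3  0  1  2  2  3  3  4  4  4  5  5
 5  0  1  2  2  3  4  4  5  5  5  5
 4  0  1  2  3  3  4  4  5  5  5  5
 6  0  1  2  3  3  4  4  5  5  5  6
 5  0  1  2  3  3  4  4  5  6  6  6
 4  0  1  2  3  4  4  4  5  6  6  6
 4  0  1  2  3  4  4  4  5  6  6  6
 6  0  1  2  3  4  4  4  5  6  6  7
dp[13][10] = 7. One LCS (by backtracking along matches): 3, 4, 4, 3, 5, 5, 6.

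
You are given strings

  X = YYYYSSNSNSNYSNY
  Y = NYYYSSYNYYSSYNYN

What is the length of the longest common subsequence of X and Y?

11

Pick Y at X[2]=Y[2], then Y at X[3]=Y[3], then Y at X[4]=Y[4], then S at X[5]=Y[5], then S at X[6]=Y[6], then N at X[7]=Y[8], then S at X[8]=Y[11], then S at X[10]=Y[12], then N at X[11]=Y[14], then Y at X[12]=Y[15], then N at X[14]=Y[16]; all 11 characters appear in both, in order, and the DP table's final entry dp[15][16] is also 11, so no common subsequence is longer.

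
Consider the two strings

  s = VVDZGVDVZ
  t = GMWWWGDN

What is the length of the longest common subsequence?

2

Taking G [5,6], D [7,7] gives a common subsequence of length 2. The LCS DP gives dp[9][8] = 2, so this is optimal.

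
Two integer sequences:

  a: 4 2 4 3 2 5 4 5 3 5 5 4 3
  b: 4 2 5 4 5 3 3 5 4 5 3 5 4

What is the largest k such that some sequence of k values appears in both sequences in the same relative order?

10

Pick 4 (a #1, b #1), 2 (a #2, b #2), 4 (a #3, b #4), 3 (a #4, b #7), 5 (a #6, b #8), 4 (a #7, b #9), 5 (a #8, b #10), 3 (a #9, b #11), 5 (a #11, b #12), 4 (a #12, b #13); all 10 values appear in both, in order, and the DP table's final entry dp[13][13] is also 10, so no common subsequence is longer.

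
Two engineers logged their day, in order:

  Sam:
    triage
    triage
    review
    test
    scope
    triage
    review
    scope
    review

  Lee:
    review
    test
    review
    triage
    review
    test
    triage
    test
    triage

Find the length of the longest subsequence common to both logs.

4

Match triage [1,4]; then triage [2,7]; then test [4,8]; then triage [6,9] — 4 tasks in the same relative order in both, and the DP table's final entry dp[9][9] is also 4, so no common subsequence is longer.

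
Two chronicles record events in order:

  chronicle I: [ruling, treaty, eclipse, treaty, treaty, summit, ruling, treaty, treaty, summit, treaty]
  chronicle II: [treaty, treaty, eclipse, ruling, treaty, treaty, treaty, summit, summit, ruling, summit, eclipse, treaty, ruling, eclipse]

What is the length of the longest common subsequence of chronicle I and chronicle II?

8

Match ruling [1,4], then treaty [2,5], then treaty [4,6], then treaty [5,7], then summit [6,9], then ruling [7,10], then summit [10,11], then treaty [11,13] — 8 events in the same relative order in both. The LCS DP gives dp[11][15] = 8, so this is optimal.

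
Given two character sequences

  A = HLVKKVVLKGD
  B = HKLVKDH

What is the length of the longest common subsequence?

5

One common subsequence of length 5: H at A[1]=B[1], then L at A[2]=B[3], then V at A[7]=B[4], then K at A[9]=B[5], then D at A[11]=B[6], and the DP table's final entry dp[11][7] is also 5, so no common subsequence is longer.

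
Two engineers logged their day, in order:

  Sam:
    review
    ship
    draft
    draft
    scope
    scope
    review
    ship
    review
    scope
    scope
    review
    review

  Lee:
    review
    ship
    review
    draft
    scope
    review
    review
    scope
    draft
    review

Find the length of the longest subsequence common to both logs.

One common subsequence of length 8: review at Sam[1]=Lee[1], then ship at Sam[2]=Lee[2], then draft at Sam[4]=Lee[4], then scope at Sam[6]=Lee[5], then review at Sam[7]=Lee[6], then review at Sam[9]=Lee[7], then scope at Sam[10]=Lee[8], then review at Sam[13]=Lee[10], and the DP table's final entry dp[13][10] is also 8, so no common subsequence is longer.

8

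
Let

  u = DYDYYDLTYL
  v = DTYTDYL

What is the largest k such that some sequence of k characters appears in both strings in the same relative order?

Let dp[i][j] be the LCS length of the first i characters of u and the first j characters of v. dp[i][j] = dp[i-1][j-1]+1 when the i-th and j-th characters match, else max(dp[i-1][j], dp[i][j-1]).
    ·  D  T  Y  T  D  Y  L
 ·  0  0  0  0  0  0  0  0
 D  0  1  1  1  1  1  1  1
 Y  0  1  1  2  2  2  2  2
 D  0  1  1  2  2  3  3  3
 Y  0  1  1  2  2  3  4  4
 Y  0  1  1  2  2  3  4  4
 D  0  1  1  2  2  3  4  4
 L  0  1  1  2  2  3  4  5
 T  0  1  2  2  3  3  4  5
 Y  0  1  2  3  3  3  4  5
 L  0  1  2  3  3  3  4  5
dp[10][7] = 5. One LCS (by backtracking along matches): DYDYL.

5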